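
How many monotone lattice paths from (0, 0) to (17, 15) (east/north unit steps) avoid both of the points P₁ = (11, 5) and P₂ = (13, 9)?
Number of paths = 440044776

Inclusion–exclusion. Total paths: C(32, 17) = 565722720. Through P₁: C(16, 11)·C(16, 6) = 34978944. Through P₂: C(22, 13)·C(10, 4) = 104458200. Since P₁ is strictly southwest of P₂, a monotone path through both must visit P₁ then P₂; paths through both = C(16, 11)·C(6, 2)·C(10, 4) = 13759200. Avoid both = 565722720 − 34978944 − 104458200 + 13759200 = 440044776.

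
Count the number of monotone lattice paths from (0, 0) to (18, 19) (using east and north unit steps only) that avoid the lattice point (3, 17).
Number of paths = 17672476860

Total paths from (0, 0) to (18, 19): C(37, 18) = 17672631900. Paths through (3, 17): (paths (0, 0) → (3, 17)) × (paths (3, 17) → (18, 19)) = C(20, 3) · C(17, 15) = 1140 · 136 = 155040. Avoidance count = 17672631900 − 155040 = 17672476860.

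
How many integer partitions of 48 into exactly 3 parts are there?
p(48, 3 parts) = 192

Partitions of n into exactly k parts are in bijection with partitions of n − k into at most k parts (subtract 1 from each part). So p(48, exactly 3) = p(45, parts ≤ 3). Computing via the recurrence p(m, j) = p(m, j−1) + p(m−j, j) gives 192.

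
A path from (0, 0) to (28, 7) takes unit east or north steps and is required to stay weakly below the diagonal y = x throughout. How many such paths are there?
Number of paths = 5101360

By the reflection principle (André's argument), the number of monotone paths to (28, 7) with n ≤ m that never go above y = x is C(35, 28) − C(35, 29) = 6724520 − 1623160 = 5101360.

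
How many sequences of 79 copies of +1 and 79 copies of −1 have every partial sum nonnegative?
C_79 = 289450081175264899454283846029490767264392230

These ballot sequences are counted by the Catalan number C_n = (1/(n + 1)) · C(2n, n). For n = 79: C_79 = (1/80) · C(158, 79) = 23156006494021191956342707682359261381151378400/80 = 289450081175264899454283846029490767264392230.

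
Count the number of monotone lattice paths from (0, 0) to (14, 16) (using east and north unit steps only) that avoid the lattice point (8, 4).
Number of paths = 136233495

Total paths from (0, 0) to (14, 16): C(30, 14) = 145422675. Paths through (8, 4): (paths (0, 0) → (8, 4)) × (paths (8, 4) → (14, 16)) = C(12, 8) · C(18, 6) = 495 · 18564 = 9189180. Avoidance count = 145422675 − 9189180 = 136233495.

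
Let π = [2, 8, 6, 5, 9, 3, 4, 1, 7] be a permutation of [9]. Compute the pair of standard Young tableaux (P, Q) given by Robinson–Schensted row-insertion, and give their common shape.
P = [1, 3, 4, 7] / [2, 9] / [5] / [6] / [8];  Q = [1, 2, 5, 9] / [3, 7] / [4] / [6] / [8];  common shape = (4, 2, 1, 1, 1)

Row-insert the values π_1, π_2, … into P one at a time, bumping the leftmost entry strictly greater than the inserted value down to the next row. The recording tableau Q records, in position (i, j), the step at which that cell was added to P.
  Insert 2 (step 1): P = [2];  Q = [1]
  Insert 8 (step 2): P = [2, 8];  Q = [1, 2]
  Insert 6 (step 3): P = [2, 6] / [8];  Q = [1, 2] / [3]
  Insert 5 (step 4): P = [2, 5] / [6] / [8];  Q = [1, 2] / [3] / [4]
  Insert 9 (step 5): P = [2, 5, 9] / [6] / [8];  Q = [1, 2, 5] / [3] / [4]
  Insert 3 (step 6): P = [2, 3, 9] / [5] / [6] / [8];  Q = [1, 2, 5] / [3] / [4] / [6]
  Insert 4 (step 7): P = [2, 3, 4] / [5, 9] / [6] / [8];  Q = [1, 2, 5] / [3, 7] / [4] / [6]
  Insert 1 (step 8): P = [1, 3, 4] / [2, 9] / [5] / [6] / [8];  Q = [1, 2, 5] / [3, 7] / [4] / [6] / [8]
  Insert 7 (step 9): P = [1, 3, 4, 7] / [2, 9] / [5] / [6] / [8];  Q = [1, 2, 5, 9] / [3, 7] / [4] / [6] / [8]
Final shape: (4, 2, 1, 1, 1).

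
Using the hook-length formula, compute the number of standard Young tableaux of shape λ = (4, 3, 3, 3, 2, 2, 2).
# SYT of shape (4, 3, 3, 3, 2, 2, 2) = 4434144

Hook-length formula: f^λ = n! / Π hook(c), product over all cells c of the Young diagram. For λ = (4, 3, 3, 3, 2, 2, 2), n = 19 boxes. Hook lengths by row (left-to-right, top-to-bottom): [10, 9, 5, 1]; [8, 7, 3]; [7, 6, 2]; [6, 5, 1]; [4, 3]; [3, 2]; [2, 1]. Product of hooks = 27433728000. So f^λ = 19! / 27433728000 = 121645100408832000 / 27433728000 = 4434144.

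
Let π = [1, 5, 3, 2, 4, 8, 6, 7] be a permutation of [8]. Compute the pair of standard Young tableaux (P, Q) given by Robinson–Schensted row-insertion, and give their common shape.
P = [1, 2, 4, 6, 7] / [3, 8] / [5];  Q = [1, 2, 5, 6, 8] / [3, 7] / [4];  common shape = (5, 2, 1)

Row-insert the values π_1, π_2, … into P one at a time, bumping the leftmost entry strictly greater than the inserted value down to the next row. The recording tableau Q records, in position (i, j), the step at which that cell was added to P.
  Insert 1 (step 1): P = [1];  Q = [1]
  Insert 5 (step 2): P = [1, 5];  Q = [1, 2]
  Insert 3 (step 3): P = [1, 3] / [5];  Q = [1, 2] / [3]
  Insert 2 (step 4): P = [1, 2] / [3] / [5];  Q = [1, 2] / [3] / [4]
  Insert 4 (step 5): P = [1, 2, 4] / [3] / [5];  Q = [1, 2, 5] / [3] / [4]
  Insert 8 (step 6): P = [1, 2, 4, 8] / [3] / [5];  Q = [1, 2, 5, 6] / [3] / [4]
  Insert 6 (step 7): P = [1, 2, 4, 6] / [3, 8] / [5];  Q = [1, 2, 5, 6] / [3, 7] / [4]
  Insert 7 (step 8): P = [1, 2, 4, 6, 7] / [3, 8] / [5];  Q = [1, 2, 5, 6, 8] / [3, 7] / [4]
Final shape: (5, 2, 1).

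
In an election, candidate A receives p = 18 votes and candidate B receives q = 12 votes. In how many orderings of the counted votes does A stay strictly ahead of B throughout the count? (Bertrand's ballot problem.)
Strict-lead orderings = 17298645

Total orderings of the 30 votes with 18 for A: C(30, 18) = 86493225. By the Bertrand ballot formula (Cycle Lemma / reflection principle), the number of orderings in which A is strictly ahead of B throughout is (p − q)/(p + q) · C(p + q, p) = (18 − 12)/(18 + 12) · 86493225 = 17298645.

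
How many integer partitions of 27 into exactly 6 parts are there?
p(27, 6 parts) = 331

Partitions of n into exactly k parts are in bijection with partitions of n − k into at most k parts (subtract 1 from each part). So p(27, exactly 6) = p(21, parts ≤ 6). Computing via the recurrence p(m, j) = p(m, j−1) + p(m−j, j) gives 331.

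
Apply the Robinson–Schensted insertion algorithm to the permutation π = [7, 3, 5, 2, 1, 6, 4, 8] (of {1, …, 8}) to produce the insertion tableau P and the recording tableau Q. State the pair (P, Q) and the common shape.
P = [1, 4, 6, 8] / [2, 5] / [3] / [7];  Q = [1, 3, 6, 8] / [2, 7] / [4] / [5];  common shape = (4, 2, 1, 1)

Row-insert the values π_1, π_2, … into P one at a time, bumping the leftmost entry strictly greater than the inserted value down to the next row. The recording tableau Q records, in position (i, j), the step at which that cell was added to P.
  Insert 7 (step 1): P = [7];  Q = [1]
  Insert 3 (step 2): P = [3] / [7];  Q = [1] / [2]
  Insert 5 (step 3): P = [3, 5] / [7];  Q = [1, 3] / [2]
  Insert 2 (step 4): P = [2, 5] / [3] / [7];  Q = [1, 3] / [2] / [4]
  Insert 1 (step 5): P = [1, 5] / [2] / [3] / [7];  Q = [1, 3] / [2] / [4] / [5]
  Insert 6 (step 6): P = [1, 5, 6] / [2] / [3] / [7];  Q = [1, 3, 6] / [2] / [4] / [5]
  Insert 4 (step 7): P = [1, 4, 6] / [2, 5] / [3] / [7];  Q = [1, 3, 6] / [2, 7] / [4] / [5]
  Insert 8 (step 8): P = [1, 4, 6, 8] / [2, 5] / [3] / [7];  Q = [1, 3, 6, 8] / [2, 7] / [4] / [5]
Final shape: (4, 2, 1, 1).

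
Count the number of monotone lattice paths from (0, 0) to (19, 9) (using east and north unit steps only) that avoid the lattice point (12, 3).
Number of paths = 6126120

Total paths from (0, 0) to (19, 9): C(28, 19) = 6906900. Paths through (12, 3): (paths (0, 0) → (12, 3)) × (paths (12, 3) → (19, 9)) = C(15, 12) · C(13, 7) = 455 · 1716 = 780780. Avoidance count = 6906900 − 780780 = 6126120.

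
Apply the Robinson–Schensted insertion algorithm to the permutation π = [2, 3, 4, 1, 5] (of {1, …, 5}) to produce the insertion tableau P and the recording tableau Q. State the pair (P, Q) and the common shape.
P = [1, 3, 4, 5] / [2];  Q = [1, 2, 3, 5] / [4];  common shape = (4, 1)

Row-insert the values π_1, π_2, … into P one at a time, bumping the leftmost entry strictly greater than the inserted value down to the next row. The recording tableau Q records, in position (i, j), the step at which that cell was added to P.
  Insert 2 (step 1): P = [2];  Q = [1]
  Insert 3 (step 2): P = [2, 3];  Q = [1, 2]
  Insert 4 (step 3): P = [2, 3, 4];  Q = [1, 2, 3]
  Insert 1 (step 4): P = [1, 3, 4] / [2];  Q = [1, 2, 3] / [4]
  Insert 5 (step 5): P = [1, 3, 4, 5] / [2];  Q = [1, 2, 3, 5] / [4]
Final shape: (4, 1).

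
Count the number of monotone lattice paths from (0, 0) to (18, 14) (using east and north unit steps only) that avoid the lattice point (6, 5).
Number of paths = 335639940

Total paths from (0, 0) to (18, 14): C(32, 18) = 471435600. Paths through (6, 5): (paths (0, 0) → (6, 5)) × (paths (6, 5) → (18, 14)) = C(11, 6) · C(21, 12) = 462 · 293930 = 135795660. Avoidance count = 471435600 − 135795660 = 335639940.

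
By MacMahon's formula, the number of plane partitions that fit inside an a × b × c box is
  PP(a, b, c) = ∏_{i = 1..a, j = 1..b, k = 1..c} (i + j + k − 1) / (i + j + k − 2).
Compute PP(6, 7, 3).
PP(6, 7, 3) = 131589315

Evaluate the triple product over i = 1..6, j = 1..7, k = 1..3. The factors are (2/1) · (3/2) · (4/3) · (3/2) · (4/3) · (5/4) · (4/3) · (5/4) · … (126 factors total). The numerators and denominators telescope so the product is an integer; carrying out the multiplication exactly gives PP(6, 7, 3) = 131589315.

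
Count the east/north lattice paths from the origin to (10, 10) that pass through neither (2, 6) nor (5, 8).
Number of paths = 149749

Inclusion–exclusion. Total paths: C(20, 10) = 184756. Through P₁: C(8, 2)·C(12, 8) = 13860. Through P₂: C(13, 5)·C(7, 5) = 27027. Since P₁ is strictly southwest of P₂, a monotone path through both must visit P₁ then P₂; paths through both = C(8, 2)·C(5, 3)·C(7, 5) = 5880. Avoid both = 184756 − 13860 − 27027 + 5880 = 149749.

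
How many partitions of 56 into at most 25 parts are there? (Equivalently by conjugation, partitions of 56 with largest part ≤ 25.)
p(56, parts ≤ 25) = 498203

Use the recurrence p(n, m) = p(n, m−1) + p(n−m, m): either the largest part is < m (count p(n, m−1)) or the largest part is exactly m (remove one copy of m, count p(n−m, m)). With p(0, ·) = 1 this gives p(56, parts ≤ 25) = 498203. (By conjugating Young diagrams, this also counts partitions of 56 into at most 25 parts.)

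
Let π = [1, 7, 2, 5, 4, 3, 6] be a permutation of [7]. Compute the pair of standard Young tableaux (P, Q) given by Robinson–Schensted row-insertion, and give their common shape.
P = [1, 2, 3, 6] / [4] / [5] / [7];  Q = [1, 2, 4, 7] / [3] / [5] / [6];  common shape = (4, 1, 1, 1)

Row-insert the values π_1, π_2, … into P one at a time, bumping the leftmost entry strictly greater than the inserted value down to the next row. The recording tableau Q records, in position (i, j), the step at which that cell was added to P.
  Insert 1 (step 1): P = [1];  Q = [1]
  Insert 7 (step 2): P = [1, 7];  Q = [1, 2]
  Insert 2 (step 3): P = [1, 2] / [7];  Q = [1, 2] / [3]
  Insert 5 (step 4): P = [1, 2, 5] / [7];  Q = [1, 2, 4] / [3]
  Insert 4 (step 5): P = [1, 2, 4] / [5] / [7];  Q = [1, 2, 4] / [3] / [5]
  Insert 3 (step 6): P = [1, 2, 3] / [4] / [5] / [7];  Q = [1, 2, 4] / [3] / [5] / [6]
  Insert 6 (step 7): P = [1, 2, 3, 6] / [4] / [5] / [7];  Q = [1, 2, 4, 7] / [3] / [5] / [6]
Final shape: (4, 1, 1, 1).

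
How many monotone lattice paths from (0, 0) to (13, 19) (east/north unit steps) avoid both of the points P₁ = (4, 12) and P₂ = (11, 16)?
Number of paths = 202179850

Inclusion–exclusion. Total paths: C(32, 13) = 347373600. Through P₁: C(16, 4)·C(16, 9) = 20820800. Through P₂: C(27, 11)·C(5, 2) = 130378950. Since P₁ is strictly southwest of P₂, a monotone path through both must visit P₁ then P₂; paths through both = C(16, 4)·C(11, 7)·C(5, 2) = 6006000. Avoid both = 347373600 − 20820800 − 130378950 + 6006000 = 202179850.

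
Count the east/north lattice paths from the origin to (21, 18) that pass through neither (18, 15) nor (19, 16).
Number of paths = 29702303730

Inclusion–exclusion. Total paths: C(39, 21) = 62359143990. Through P₁: C(33, 18)·C(6, 3) = 20743166400. Through P₂: C(35, 19)·C(4, 2) = 24359573700. Since P₁ is strictly southwest of P₂, a monotone path through both must visit P₁ then P₂; paths through both = C(33, 18)·C(2, 1)·C(4, 2) = 12445899840. Avoid both = 62359143990 − 20743166400 − 24359573700 + 12445899840 = 29702303730.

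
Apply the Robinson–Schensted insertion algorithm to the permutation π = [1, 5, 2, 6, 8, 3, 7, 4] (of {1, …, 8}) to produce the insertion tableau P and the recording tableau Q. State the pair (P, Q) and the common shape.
P = [1, 2, 3, 4] / [5, 6, 7] / [8];  Q = [1, 2, 4, 5] / [3, 6, 7] / [8];  common shape = (4, 3, 1)

Row-insert the values π_1, π_2, … into P one at a time, bumping the leftmost entry strictly greater than the inserted value down to the next row. The recording tableau Q records, in position (i, j), the step at which that cell was added to P.
  Insert 1 (step 1): P = [1];  Q = [1]
  Insert 5 (step 2): P = [1, 5];  Q = [1, 2]
  Insert 2 (step 3): P = [1, 2] / [5];  Q = [1, 2] / [3]
  Insert 6 (step 4): P = [1, 2, 6] / [5];  Q = [1, 2, 4] / [3]
  Insert 8 (step 5): P = [1, 2, 6, 8] / [5];  Q = [1, 2, 4, 5] / [3]
  Insert 3 (step 6): P = [1, 2, 3, 8] / [5, 6];  Q = [1, 2, 4, 5] / [3, 6]
  Insert 7 (step 7): P = [1, 2, 3, 7] / [5, 6, 8];  Q = [1, 2, 4, 5] / [3, 6, 7]
  Insert 4 (step 8): P = [1, 2, 3, 4] / [5, 6, 7] / [8];  Q = [1, 2, 4, 5] / [3, 6, 7] / [8]
Final shape: (4, 3, 1).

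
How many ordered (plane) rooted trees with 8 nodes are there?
C_7 = 429

These ordered rooted trees are counted by the Catalan number C_n = (1/(n + 1)) · C(2n, n). For n = 7: C_7 = (1/8) · C(14, 7) = 3432/8 = 429.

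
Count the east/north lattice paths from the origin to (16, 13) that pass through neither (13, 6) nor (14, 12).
Number of paths = 36204747

Inclusion–exclusion. Total paths: C(29, 16) = 67863915. Through P₁: C(19, 13)·C(10, 3) = 3255840. Through P₂: C(26, 14)·C(3, 2) = 28973100. Since P₁ is strictly southwest of P₂, a monotone path through both must visit P₁ then P₂; paths through both = C(19, 13)·C(7, 1)·C(3, 2) = 569772. Avoid both = 67863915 − 3255840 − 28973100 + 569772 = 36204747.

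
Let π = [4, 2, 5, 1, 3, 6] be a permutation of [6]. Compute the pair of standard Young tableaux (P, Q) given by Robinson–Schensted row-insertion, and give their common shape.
P = [1, 3, 6] / [2, 5] / [4];  Q = [1, 3, 6] / [2, 5] / [4];  common shape = (3, 2, 1)

Row-insert the values π_1, π_2, … into P one at a time, bumping the leftmost entry strictly greater than the inserted value down to the next row. The recording tableau Q records, in position (i, j), the step at which that cell was added to P.
  Insert 4 (step 1): P = [4];  Q = [1]
  Insert 2 (step 2): P = [2] / [4];  Q = [1] / [2]
  Insert 5 (step 3): P = [2, 5] / [4];  Q = [1, 3] / [2]
  Insert 1 (step 4): P = [1, 5] / [2] / [4];  Q = [1, 3] / [2] / [4]
  Insert 3 (step 5): P = [1, 3] / [2, 5] / [4];  Q = [1, 3] / [2, 5] / [4]
  Insert 6 (step 6): P = [1, 3, 6] / [2, 5] / [4];  Q = [1, 3, 6] / [2, 5] / [4]
Final shape: (3, 2, 1).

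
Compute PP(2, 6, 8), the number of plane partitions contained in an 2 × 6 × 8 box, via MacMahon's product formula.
PP(2, 6, 8) = 2147145

Evaluate the triple product over i = 1..2, j = 1..6, k = 1..8. The factors are (2/1) · (3/2) · (4/3) · (5/4) · (6/5) · (7/6) · (8/7) · (9/8) · … (96 factors total). The numerators and denominators telescope so the product is an integer; carrying out the multiplication exactly gives PP(2, 6, 8) = 2147145.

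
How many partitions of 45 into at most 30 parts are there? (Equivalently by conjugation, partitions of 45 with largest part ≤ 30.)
p(45, parts ≤ 30) = 88626

Use the recurrence p(n, m) = p(n, m−1) + p(n−m, m): either the largest part is < m (count p(n, m−1)) or the largest part is exactly m (remove one copy of m, count p(n−m, m)). With p(0, ·) = 1 this gives p(45, parts ≤ 30) = 88626. (By conjugating Young diagrams, this also counts partitions of 45 into at most 30 parts.)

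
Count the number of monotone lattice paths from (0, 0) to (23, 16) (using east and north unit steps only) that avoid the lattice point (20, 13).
Number of paths = 26247932190

Total paths from (0, 0) to (23, 16): C(39, 23) = 37711260990. Paths through (20, 13): (paths (0, 0) → (20, 13)) × (paths (20, 13) → (23, 16)) = C(33, 20) · C(6, 3) = 573166440 · 20 = 11463328800. Avoidance count = 37711260990 − 11463328800 = 26247932190.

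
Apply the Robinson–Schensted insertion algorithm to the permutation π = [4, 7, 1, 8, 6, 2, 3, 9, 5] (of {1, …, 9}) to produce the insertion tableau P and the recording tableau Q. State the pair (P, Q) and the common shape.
P = [1, 2, 3, 5] / [4, 6, 8, 9] / [7];  Q = [1, 2, 4, 8] / [3, 5, 7, 9] / [6];  common shape = (4, 4, 1)

Row-insert the values π_1, π_2, … into P one at a time, bumping the leftmost entry strictly greater than the inserted value down to the next row. The recording tableau Q records, in position (i, j), the step at which that cell was added to P.
  Insert 4 (step 1): P = [4];  Q = [1]
  Insert 7 (step 2): P = [4, 7];  Q = [1, 2]
  Insert 1 (step 3): P = [1, 7] / [4];  Q = [1, 2] / [3]
  Insert 8 (step 4): P = [1, 7, 8] / [4];  Q = [1, 2, 4] / [3]
  Insert 6 (step 5): P = [1, 6, 8] / [4, 7];  Q = [1, 2, 4] / [3, 5]
  Insert 2 (step 6): P = [1, 2, 8] / [4, 6] / [7];  Q = [1, 2, 4] / [3, 5] / [6]
  Insert 3 (step 7): P = [1, 2, 3] / [4, 6, 8] / [7];  Q = [1, 2, 4] / [3, 5, 7] / [6]
  Insert 9 (step 8): P = [1, 2, 3, 9] / [4, 6, 8] / [7];  Q = [1, 2, 4, 8] / [3, 5, 7] / [6]
  Insert 5 (step 9): P = [1, 2, 3, 5] / [4, 6, 8, 9] / [7];  Q = [1, 2, 4, 8] / [3, 5, 7, 9] / [6]
Final shape: (4, 4, 1).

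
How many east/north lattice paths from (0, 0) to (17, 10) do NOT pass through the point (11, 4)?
Number of paths = 7175025

Total paths from (0, 0) to (17, 10): C(27, 17) = 8436285. Paths through (11, 4): (paths (0, 0) → (11, 4)) × (paths (11, 4) → (17, 10)) = C(15, 11) · C(12, 6) = 1365 · 924 = 1261260. Avoidance count = 8436285 − 1261260 = 7175025.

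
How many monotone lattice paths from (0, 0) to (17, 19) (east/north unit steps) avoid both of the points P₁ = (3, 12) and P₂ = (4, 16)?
Number of paths = 8543150000

Inclusion–exclusion. Total paths: C(36, 17) = 8597496600. Through P₁: C(15, 3)·C(21, 14) = 52907400. Through P₂: C(20, 4)·C(16, 13) = 2713200. Since P₁ is strictly southwest of P₂, a monotone path through both must visit P₁ then P₂; paths through both = C(15, 3)·C(5, 1)·C(16, 13) = 1274000. Avoid both = 8597496600 − 52907400 − 2713200 + 1274000 = 8543150000.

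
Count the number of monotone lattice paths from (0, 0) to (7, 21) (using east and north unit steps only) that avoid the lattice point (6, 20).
Number of paths = 723580

Total paths from (0, 0) to (7, 21): C(28, 7) = 1184040. Paths through (6, 20): (paths (0, 0) → (6, 20)) × (paths (6, 20) → (7, 21)) = C(26, 6) · C(2, 1) = 230230 · 2 = 460460. Avoidance count = 1184040 − 460460 = 723580.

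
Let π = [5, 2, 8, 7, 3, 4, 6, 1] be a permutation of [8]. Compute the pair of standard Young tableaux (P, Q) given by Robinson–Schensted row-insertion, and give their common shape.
P = [1, 3, 4, 6] / [2, 7] / [5] / [8];  Q = [1, 3, 6, 7] / [2, 4] / [5] / [8];  common shape = (4, 2, 1, 1)

Row-insert the values π_1, π_2, … into P one at a time, bumping the leftmost entry strictly greater than the inserted value down to the next row. The recording tableau Q records, in position (i, j), the step at which that cell was added to P.
  Insert 5 (step 1): P = [5];  Q = [1]
  Insert 2 (step 2): P = [2] / [5];  Q = [1] / [2]
  Insert 8 (step 3): P = [2, 8] / [5];  Q = [1, 3] / [2]
  Insert 7 (step 4): P = [2, 7] / [5, 8];  Q = [1, 3] / [2, 4]
  Insert 3 (step 5): P = [2, 3] / [5, 7] / [8];  Q = [1, 3] / [2, 4] / [5]
  Insert 4 (step 6): P = [2, 3, 4] / [5, 7] / [8];  Q = [1, 3, 6] / [2, 4] / [5]
  Insert 6 (step 7): P = [2, 3, 4, 6] / [5, 7] / [8];  Q = [1, 3, 6, 7] / [2, 4] / [5]
  Insert 1 (step 8): P = [1, 3, 4, 6] / [2, 7] / [5] / [8];  Q = [1, 3, 6, 7] / [2, 4] / [5] / [8]
Final shape: (4, 2, 1, 1).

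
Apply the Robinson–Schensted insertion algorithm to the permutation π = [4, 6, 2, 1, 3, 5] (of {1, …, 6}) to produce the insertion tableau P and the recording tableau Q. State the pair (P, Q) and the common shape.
P = [1, 3, 5] / [2, 6] / [4];  Q = [1, 2, 6] / [3, 5] / [4];  common shape = (3, 2, 1)

Row-insert the values π_1, π_2, … into P one at a time, bumping the leftmost entry strictly greater than the inserted value down to the next row. The recording tableau Q records, in position (i, j), the step at which that cell was added to P.
  Insert 4 (step 1): P = [4];  Q = [1]
  Insert 6 (step 2): P = [4, 6];  Q = [1, 2]
  Insert 2 (step 3): P = [2, 6] / [4];  Q = [1, 2] / [3]
  Insert 1 (step 4): P = [1, 6] / [2] / [4];  Q = [1, 2] / [3] / [4]
  Insert 3 (step 5): P = [1, 3] / [2, 6] / [4];  Q = [1, 2] / [3, 5] / [4]
  Insert 5 (step 6): P = [1, 3, 5] / [2, 6] / [4];  Q = [1, 2, 6] / [3, 5] / [4]
Final shape: (3, 2, 1).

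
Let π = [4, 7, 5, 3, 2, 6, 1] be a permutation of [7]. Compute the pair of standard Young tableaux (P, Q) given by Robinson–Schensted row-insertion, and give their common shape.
P = [1, 5, 6] / [2] / [3] / [4] / [7];  Q = [1, 2, 6] / [3] / [4] / [5] / [7];  common shape = (3, 1, 1, 1, 1)

Row-insert the values π_1, π_2, … into P one at a time, bumping the leftmost entry strictly greater than the inserted value down to the next row. The recording tableau Q records, in position (i, j), the step at which that cell was added to P.
  Insert 4 (step 1): P = [4];  Q = [1]
  Insert 7 (step 2): P = [4, 7];  Q = [1, 2]
  Insert 5 (step 3): P = [4, 5] / [7];  Q = [1, 2] / [3]
  Insert 3 (step 4): P = [3, 5] / [4] / [7];  Q = [1, 2] / [3] / [4]
  Insert 2 (step 5): P = [2, 5] / [3] / [4] / [7];  Q = [1, 2] / [3] / [4] / [5]
  Insert 6 (step 6): P = [2, 5, 6] / [3] / [4] / [7];  Q = [1, 2, 6] / [3] / [4] / [5]
  Insert 1 (step 7): P = [1, 5, 6] / [2] / [3] / [4] / [7];  Q = [1, 2, 6] / [3] / [4] / [5] / [7]
Final shape: (3, 1, 1, 1, 1).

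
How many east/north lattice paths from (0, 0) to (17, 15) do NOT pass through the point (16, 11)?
Number of paths = 500533245

Total paths from (0, 0) to (17, 15): C(32, 17) = 565722720. Paths through (16, 11): (paths (0, 0) → (16, 11)) × (paths (16, 11) → (17, 15)) = C(27, 16) · C(5, 1) = 13037895 · 5 = 65189475. Avoidance count = 565722720 − 65189475 = 500533245.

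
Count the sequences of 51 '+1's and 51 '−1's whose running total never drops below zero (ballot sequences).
C_51 = 7684785670514316385230816156

These ballot sequences are counted by the Catalan number C_n = (1/(n + 1)) · C(2n, n). For n = 51: C_51 = (1/52) · C(102, 51) = 399608854866744452032002440112/52 = 7684785670514316385230816156.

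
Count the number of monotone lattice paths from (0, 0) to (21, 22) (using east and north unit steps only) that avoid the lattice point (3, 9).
Number of paths = 1006673805360

Total paths from (0, 0) to (21, 22): C(43, 21) = 1052049481860. Paths through (3, 9): (paths (0, 0) → (3, 9)) × (paths (3, 9) → (21, 22)) = C(12, 3) · C(31, 18) = 220 · 206253075 = 45375676500. Avoidance count = 1052049481860 − 45375676500 = 1006673805360.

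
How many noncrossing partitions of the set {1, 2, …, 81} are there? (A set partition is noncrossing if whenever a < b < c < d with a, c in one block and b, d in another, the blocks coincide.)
C_81 = 4462290049988320482463241297506133183499654740

These noncrossing partitions are counted by the Catalan number C_n = (1/(n + 1)) · C(2n, n). For n = 81: C_81 = (1/82) · C(162, 81) = 365907784099042279561985786395502921046971688680/82 = 4462290049988320482463241297506133183499654740.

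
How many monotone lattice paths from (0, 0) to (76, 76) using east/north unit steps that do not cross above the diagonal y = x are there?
C_76 = 4790408930363303911328386208394864461024520

These NE paths below the diagonal are counted by the Catalan number C_n = (1/(n + 1)) · C(2n, n). For n = 76: C_76 = (1/77) · C(152, 76) = 368861487637974401172285738046404563498888040/77 = 4790408930363303911328386208394864461024520.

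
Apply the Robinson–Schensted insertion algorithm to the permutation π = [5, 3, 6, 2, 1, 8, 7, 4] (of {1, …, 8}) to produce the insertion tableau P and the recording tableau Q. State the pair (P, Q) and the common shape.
P = [1, 4, 7] / [2, 6] / [3, 8] / [5];  Q = [1, 3, 6] / [2, 7] / [4, 8] / [5];  common shape = (3, 2, 2, 1)

Row-insert the values π_1, π_2, … into P one at a time, bumping the leftmost entry strictly greater than the inserted value down to the next row. The recording tableau Q records, in position (i, j), the step at which that cell was added to P.
  Insert 5 (step 1): P = [5];  Q = [1]
  Insert 3 (step 2): P = [3] / [5];  Q = [1] / [2]
  Insert 6 (step 3): P = [3, 6] / [5];  Q = [1, 3] / [2]
  Insert 2 (step 4): P = [2, 6] / [3] / [5];  Q = [1, 3] / [2] / [4]
  Insert 1 (step 5): P = [1, 6] / [2] / [3] / [5];  Q = [1, 3] / [2] / [4] / [5]
  Insert 8 (step 6): P = [1, 6, 8] / [2] / [3] / [5];  Q = [1, 3, 6] / [2] / [4] / [5]
  Insert 7 (step 7): P = [1, 6, 7] / [2, 8] / [3] / [5];  Q = [1, 3, 6] / [2, 7] / [4] / [5]
  Insert 4 (step 8): P = [1, 4, 7] / [2, 6] / [3, 8] / [5];  Q = [1, 3, 6] / [2, 7] / [4, 8] / [5]
Final shape: (3, 2, 2, 1).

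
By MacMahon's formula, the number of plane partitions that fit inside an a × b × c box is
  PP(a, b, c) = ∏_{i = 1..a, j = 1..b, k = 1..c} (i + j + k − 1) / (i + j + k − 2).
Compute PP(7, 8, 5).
PP(7, 8, 5) = 201299981193168

Evaluate the triple product over i = 1..7, j = 1..8, k = 1..5. The factors are (2/1) · (3/2) · (4/3) · (5/4) · (6/5) · (3/2) · (4/3) · (5/4) · … (280 factors total). The numerators and denominators telescope so the product is an integer; carrying out the multiplication exactly gives PP(7, 8, 5) = 201299981193168.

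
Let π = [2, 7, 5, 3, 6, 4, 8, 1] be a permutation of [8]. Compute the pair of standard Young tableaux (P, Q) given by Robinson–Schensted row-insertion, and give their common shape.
P = [1, 3, 4, 8] / [2, 6] / [5] / [7];  Q = [1, 2, 5, 7] / [3, 6] / [4] / [8];  common shape = (4, 2, 1, 1)

Row-insert the values π_1, π_2, … into P one at a time, bumping the leftmost entry strictly greater than the inserted value down to the next row. The recording tableau Q records, in position (i, j), the step at which that cell was added to P.
  Insert 2 (step 1): P = [2];  Q = [1]
  Insert 7 (step 2): P = [2, 7];  Q = [1, 2]
  Insert 5 (step 3): P = [2, 5] / [7];  Q = [1, 2] / [3]
  Insert 3 (step 4): P = [2, 3] / [5] / [7];  Q = [1, 2] / [3] / [4]
  Insert 6 (step 5): P = [2, 3, 6] / [5] / [7];  Q = [1, 2, 5] / [3] / [4]
  Insert 4 (step 6): P = [2, 3, 4] / [5, 6] / [7];  Q = [1, 2, 5] / [3, 6] / [4]
  Insert 8 (step 7): P = [2, 3, 4, 8] / [5, 6] / [7];  Q = [1, 2, 5, 7] / [3, 6] / [4]
  Insert 1 (step 8): P = [1, 3, 4, 8] / [2, 6] / [5] / [7];  Q = [1, 2, 5, 7] / [3, 6] / [4] / [8]
Final shape: (4, 2, 1, 1).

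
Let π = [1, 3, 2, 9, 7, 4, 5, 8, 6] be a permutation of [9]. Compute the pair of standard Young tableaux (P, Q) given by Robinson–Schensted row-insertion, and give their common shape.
P = [1, 2, 4, 5, 6] / [3, 7, 8] / [9];  Q = [1, 2, 4, 7, 8] / [3, 5, 9] / [6];  common shape = (5, 3, 1)

Row-insert the values π_1, π_2, … into P one at a time, bumping the leftmost entry strictly greater than the inserted value down to the next row. The recording tableau Q records, in position (i, j), the step at which that cell was added to P.
  Insert 1 (step 1): P = [1];  Q = [1]
  Insert 3 (step 2): P = [1, 3];  Q = [1, 2]
  Insert 2 (step 3): P = [1, 2] / [3];  Q = [1, 2] / [3]
  Insert 9 (step 4): P = [1, 2, 9] / [3];  Q = [1, 2, 4] / [3]
  Insert 7 (step 5): P = [1, 2, 7] / [3, 9];  Q = [1, 2, 4] / [3, 5]
  Insert 4 (step 6): P = [1, 2, 4] / [3, 7] / [9];  Q = [1, 2, 4] / [3, 5] / [6]
  Insert 5 (step 7): P = [1, 2, 4, 5] / [3, 7] / [9];  Q = [1, 2, 4, 7] / [3, 5] / [6]
  Insert 8 (step 8): P = [1, 2, 4, 5, 8] / [3, 7] / [9];  Q = [1, 2, 4, 7, 8] / [3, 5] / [6]
  Insert 6 (step 9): P = [1, 2, 4, 5, 6] / [3, 7, 8] / [9];  Q = [1, 2, 4, 7, 8] / [3, 5, 9] / [6]
Final shape: (5, 3, 1).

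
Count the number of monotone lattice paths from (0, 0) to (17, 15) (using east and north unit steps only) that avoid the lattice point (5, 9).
Number of paths = 528557592

Total paths from (0, 0) to (17, 15): C(32, 17) = 565722720. Paths through (5, 9): (paths (0, 0) → (5, 9)) × (paths (5, 9) → (17, 15)) = C(14, 5) · C(18, 12) = 2002 · 18564 = 37165128. Avoidance count = 565722720 − 37165128 = 528557592.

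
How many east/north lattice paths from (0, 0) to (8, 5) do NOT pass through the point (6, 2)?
Number of paths = 1007

Total paths from (0, 0) to (8, 5): C(13, 8) = 1287. Paths through (6, 2): (paths (0, 0) → (6, 2)) × (paths (6, 2) → (8, 5)) = C(8, 6) · C(5, 2) = 28 · 10 = 280. Avoidance count = 1287 − 280 = 1007.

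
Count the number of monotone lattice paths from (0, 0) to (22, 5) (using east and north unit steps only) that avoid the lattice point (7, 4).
Number of paths = 75450

Total paths from (0, 0) to (22, 5): C(27, 22) = 80730. Paths through (7, 4): (paths (0, 0) → (7, 4)) × (paths (7, 4) → (22, 5)) = C(11, 7) · C(16, 15) = 330 · 16 = 5280. Avoidance count = 80730 − 5280 = 75450.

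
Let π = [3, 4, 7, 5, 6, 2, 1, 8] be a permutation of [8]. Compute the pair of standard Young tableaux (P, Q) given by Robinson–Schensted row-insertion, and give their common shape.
P = [1, 4, 5, 6, 8] / [2] / [3] / [7];  Q = [1, 2, 3, 5, 8] / [4] / [6] / [7];  common shape = (5, 1, 1, 1)

Row-insert the values π_1, π_2, … into P one at a time, bumping the leftmost entry strictly greater than the inserted value down to the next row. The recording tableau Q records, in position (i, j), the step at which that cell was added to P.
  Insert 3 (step 1): P = [3];  Q = [1]
  Insert 4 (step 2): P = [3, 4];  Q = [1, 2]
  Insert 7 (step 3): P = [3, 4, 7];  Q = [1, 2, 3]
  Insert 5 (step 4): P = [3, 4, 5] / [7];  Q = [1, 2, 3] / [4]
  Insert 6 (step 5): P = [3, 4, 5, 6] / [7];  Q = [1, 2, 3, 5] / [4]
  Insert 2 (step 6): P = [2, 4, 5, 6] / [3] / [7];  Q = [1, 2, 3, 5] / [4] / [6]
  Insert 1 (step 7): P = [1, 4, 5, 6] / [2] / [3] / [7];  Q = [1, 2, 3, 5] / [4] / [6] / [7]
  Insert 8 (step 8): P = [1, 4, 5, 6, 8] / [2] / [3] / [7];  Q = [1, 2, 3, 5, 8] / [4] / [6] / [7]
Final shape: (5, 1, 1, 1).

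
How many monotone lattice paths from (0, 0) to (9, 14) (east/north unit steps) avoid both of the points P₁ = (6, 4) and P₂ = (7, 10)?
Number of paths = 487460

Inclusion–exclusion. Total paths: C(23, 9) = 817190. Through P₁: C(10, 6)·C(13, 3) = 60060. Through P₂: C(17, 7)·C(6, 2) = 291720. Since P₁ is strictly southwest of P₂, a monotone path through both must visit P₁ then P₂; paths through both = C(10, 6)·C(7, 1)·C(6, 2) = 22050. Avoid both = 817190 − 60060 − 291720 + 22050 = 487460.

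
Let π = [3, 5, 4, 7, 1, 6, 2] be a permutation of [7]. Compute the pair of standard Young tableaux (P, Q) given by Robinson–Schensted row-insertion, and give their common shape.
P = [1, 2, 6] / [3, 4] / [5, 7];  Q = [1, 2, 4] / [3, 6] / [5, 7];  common shape = (3, 2, 2)

Row-insert the values π_1, π_2, … into P one at a time, bumping the leftmost entry strictly greater than the inserted value down to the next row. The recording tableau Q records, in position (i, j), the step at which that cell was added to P.
  Insert 3 (step 1): P = [3];  Q = [1]
  Insert 5 (step 2): P = [3, 5];  Q = [1, 2]
  Insert 4 (step 3): P = [3, 4] / [5];  Q = [1, 2] / [3]
  Insert 7 (step 4): P = [3, 4, 7] / [5];  Q = [1, 2, 4] / [3]
  Insert 1 (step 5): P = [1, 4, 7] / [3] / [5];  Q = [1, 2, 4] / [3] / [5]
  Insert 6 (step 6): P = [1, 4, 6] / [3, 7] / [5];  Q = [1, 2, 4] / [3, 6] / [5]
  Insert 2 (step 7): P = [1, 2, 6] / [3, 4] / [5, 7];  Q = [1, 2, 4] / [3, 6] / [5, 7]
Final shape: (3, 2, 2).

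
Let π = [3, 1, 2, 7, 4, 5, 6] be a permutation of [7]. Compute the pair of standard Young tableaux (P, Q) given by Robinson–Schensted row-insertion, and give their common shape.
P = [1, 2, 4, 5, 6] / [3, 7];  Q = [1, 3, 4, 6, 7] / [2, 5];  common shape = (5, 2)

Row-insert the values π_1, π_2, … into P one at a time, bumping the leftmost entry strictly greater than the inserted value down to the next row. The recording tableau Q records, in position (i, j), the step at which that cell was added to P.
  Insert 3 (step 1): P = [3];  Q = [1]
  Insert 1 (step 2): P = [1] / [3];  Q = [1] / [2]
  Insert 2 (step 3): P = [1, 2] / [3];  Q = [1, 3] / [2]
  Insert 7 (step 4): P = [1, 2, 7] / [3];  Q = [1, 3, 4] / [2]
  Insert 4 (step 5): P = [1, 2, 4] / [3, 7];  Q = [1, 3, 4] / [2, 5]
  Insert 5 (step 6): P = [1, 2, 4, 5] / [3, 7];  Q = [1, 3, 4, 6] / [2, 5]
  Insert 6 (step 7): P = [1, 2, 4, 5, 6] / [3, 7];  Q = [1, 3, 4, 6, 7] / [2, 5]
Final shape: (5, 2).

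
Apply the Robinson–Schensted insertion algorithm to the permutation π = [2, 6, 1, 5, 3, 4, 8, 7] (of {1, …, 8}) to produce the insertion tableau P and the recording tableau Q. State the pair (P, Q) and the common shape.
P = [1, 3, 4, 7] / [2, 5, 8] / [6];  Q = [1, 2, 6, 7] / [3, 4, 8] / [5];  common shape = (4, 3, 1)

Row-insert the values π_1, π_2, … into P one at a time, bumping the leftmost entry strictly greater than the inserted value down to the next row. The recording tableau Q records, in position (i, j), the step at which that cell was added to P.
  Insert 2 (step 1): P = [2];  Q = [1]
  Insert 6 (step 2): P = [2, 6];  Q = [1, 2]
  Insert 1 (step 3): P = [1, 6] / [2];  Q = [1, 2] / [3]
  Insert 5 (step 4): P = [1, 5] / [2, 6];  Q = [1, 2] / [3, 4]
  Insert 3 (step 5): P = [1, 3] / [2, 5] / [6];  Q = [1, 2] / [3, 4] / [5]
  Insert 4 (step 6): P = [1, 3, 4] / [2, 5] / [6];  Q = [1, 2, 6] / [3, 4] / [5]
  Insert 8 (step 7): P = [1, 3, 4, 8] / [2, 5] / [6];  Q = [1, 2, 6, 7] / [3, 4] / [5]
  Insert 7 (step 8): P = [1, 3, 4, 7] / [2, 5, 8] / [6];  Q = [1, 2, 6, 7] / [3, 4, 8] / [5]
Final shape: (4, 3, 1).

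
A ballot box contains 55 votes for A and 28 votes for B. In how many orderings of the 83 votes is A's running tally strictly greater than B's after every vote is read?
Strict-lead orderings = 3315651101798115662352

Total orderings of the 83 votes with 55 for A: C(83, 55) = 10192557090712725925008. By the Bertrand ballot formula (Cycle Lemma / reflection principle), the number of orderings in which A is strictly ahead of B throughout is (p − q)/(p + q) · C(p + q, p) = (55 − 28)/(55 + 28) · 10192557090712725925008 = 3315651101798115662352.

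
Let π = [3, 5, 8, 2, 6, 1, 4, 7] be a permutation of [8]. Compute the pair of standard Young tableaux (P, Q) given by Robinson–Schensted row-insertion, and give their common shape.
P = [1, 4, 6, 7] / [2, 5] / [3, 8];  Q = [1, 2, 3, 8] / [4, 5] / [6, 7];  common shape = (4, 2, 2)

Row-insert the values π_1, π_2, … into P one at a time, bumping the leftmost entry strictly greater than the inserted value down to the next row. The recording tableau Q records, in position (i, j), the step at which that cell was added to P.
  Insert 3 (step 1): P = [3];  Q = [1]
  Insert 5 (step 2): P = [3, 5];  Q = [1, 2]
  Insert 8 (step 3): P = [3, 5, 8];  Q = [1, 2, 3]
  Insert 2 (step 4): P = [2, 5, 8] / [3];  Q = [1, 2, 3] / [4]
  Insert 6 (step 5): P = [2, 5, 6] / [3, 8];  Q = [1, 2, 3] / [4, 5]
  Insert 1 (step 6): P = [1, 5, 6] / [2, 8] / [3];  Q = [1, 2, 3] / [4, 5] / [6]
  Insert 4 (step 7): P = [1, 4, 6] / [2, 5] / [3, 8];  Q = [1, 2, 3] / [4, 5] / [6, 7]
  Insert 7 (step 8): P = [1, 4, 6, 7] / [2, 5] / [3, 8];  Q = [1, 2, 3, 8] / [4, 5] / [6, 7]
Final shape: (4, 2, 2).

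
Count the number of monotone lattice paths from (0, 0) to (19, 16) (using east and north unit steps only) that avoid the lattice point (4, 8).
Number of paths = 3817223520

Total paths from (0, 0) to (19, 16): C(35, 19) = 4059928950. Paths through (4, 8): (paths (0, 0) → (4, 8)) × (paths (4, 8) → (19, 16)) = C(12, 4) · C(23, 15) = 495 · 490314 = 242705430. Avoidance count = 4059928950 − 242705430 = 3817223520.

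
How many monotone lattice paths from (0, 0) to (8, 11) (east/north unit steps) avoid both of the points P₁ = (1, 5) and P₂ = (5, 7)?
Number of paths = 40716

Inclusion–exclusion. Total paths: C(19, 8) = 75582. Through P₁: C(6, 1)·C(13, 7) = 10296. Through P₂: C(12, 5)·C(7, 3) = 27720. Since P₁ is strictly southwest of P₂, a monotone path through both must visit P₁ then P₂; paths through both = C(6, 1)·C(6, 4)·C(7, 3) = 3150. Avoid both = 75582 − 10296 − 27720 + 3150 = 40716.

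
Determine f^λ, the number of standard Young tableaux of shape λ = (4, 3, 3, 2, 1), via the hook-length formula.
# SYT of shape (4, 3, 3, 2, 1) = 15015

Hook-length formula: f^λ = n! / Π hook(c), product over all cells c of the Young diagram. For λ = (4, 3, 3, 2, 1), n = 13 boxes. Hook lengths by row (left-to-right, top-to-bottom): [8, 6, 4, 1]; [6, 4, 2]; [5, 3, 1]; [3, 1]; [1]. Product of hooks = 414720. So f^λ = 13! / 414720 = 6227020800 / 414720 = 15015.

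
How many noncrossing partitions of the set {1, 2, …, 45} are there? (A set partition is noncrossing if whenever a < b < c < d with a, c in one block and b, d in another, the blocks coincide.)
C_45 = 2257117854077248073253720

These noncrossing partitions are counted by the Catalan number C_n = (1/(n + 1)) · C(2n, n). For n = 45: C_45 = (1/46) · C(90, 45) = 103827421287553411369671120/46 = 2257117854077248073253720.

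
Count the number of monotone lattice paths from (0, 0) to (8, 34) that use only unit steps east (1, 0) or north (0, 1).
Number of paths = 118030185

A monotone lattice path from (0, 0) to (8, 34) consists of 8 east steps and 34 north steps in some order, so it is determined by which 8 of the 42 steps are east. The count is C(42, 8) = 118030185.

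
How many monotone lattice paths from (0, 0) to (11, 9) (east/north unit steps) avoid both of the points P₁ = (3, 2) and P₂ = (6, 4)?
Number of paths = 75890

Inclusion–exclusion. Total paths: C(20, 11) = 167960. Through P₁: C(5, 3)·C(15, 8) = 64350. Through P₂: C(10, 6)·C(10, 5) = 52920. Since P₁ is strictly southwest of P₂, a monotone path through both must visit P₁ then P₂; paths through both = C(5, 3)·C(5, 3)·C(10, 5) = 25200. Avoid both = 167960 − 64350 − 52920 + 25200 = 75890.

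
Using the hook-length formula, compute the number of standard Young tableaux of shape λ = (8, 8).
# SYT of shape (8, 8) = 1430

Hook-length formula: f^λ = n! / Π hook(c), product over all cells c of the Young diagram. For λ = (8, 8), n = 16 boxes. Hook lengths by row (left-to-right, top-to-bottom): [9, 8, 7, 6, 5, 4, 3, 2]; [8, 7, 6, 5, 4, 3, 2, 1]. Product of hooks = 14631321600. So f^λ = 16! / 14631321600 = 20922789888000 / 14631321600 = 1430.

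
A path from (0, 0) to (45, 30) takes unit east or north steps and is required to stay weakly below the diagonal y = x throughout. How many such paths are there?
Number of paths = 271958062826414948480

By the reflection principle (André's argument), the number of monotone paths to (45, 30) with n ≤ m that never go above y = x is C(75, 45) − C(75, 46) = 781879430625942976880 − 509921367799528028400 = 271958062826414948480.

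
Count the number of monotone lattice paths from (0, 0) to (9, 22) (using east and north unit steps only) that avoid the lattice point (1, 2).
Number of paths = 10835760

Total paths from (0, 0) to (9, 22): C(31, 9) = 20160075. Paths through (1, 2): (paths (0, 0) → (1, 2)) × (paths (1, 2) → (9, 22)) = C(3, 1) · C(28, 8) = 3 · 3108105 = 9324315. Avoidance count = 20160075 − 9324315 = 10835760.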